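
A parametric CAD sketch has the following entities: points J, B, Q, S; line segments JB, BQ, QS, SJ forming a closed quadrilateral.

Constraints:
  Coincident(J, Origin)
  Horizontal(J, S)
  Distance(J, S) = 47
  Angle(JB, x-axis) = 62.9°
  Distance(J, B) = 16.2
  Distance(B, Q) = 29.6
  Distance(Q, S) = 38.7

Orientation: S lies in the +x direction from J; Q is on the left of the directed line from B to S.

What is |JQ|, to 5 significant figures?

45.132

Checks: |BQ| = 29.60 ✓; |QS| = 38.70 ✓.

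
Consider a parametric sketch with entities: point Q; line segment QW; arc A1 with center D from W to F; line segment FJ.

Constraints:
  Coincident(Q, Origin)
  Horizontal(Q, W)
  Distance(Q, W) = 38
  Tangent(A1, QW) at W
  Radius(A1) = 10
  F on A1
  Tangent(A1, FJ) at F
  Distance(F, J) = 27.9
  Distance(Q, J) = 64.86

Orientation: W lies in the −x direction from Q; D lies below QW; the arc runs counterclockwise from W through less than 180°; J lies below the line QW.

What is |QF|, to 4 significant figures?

48.19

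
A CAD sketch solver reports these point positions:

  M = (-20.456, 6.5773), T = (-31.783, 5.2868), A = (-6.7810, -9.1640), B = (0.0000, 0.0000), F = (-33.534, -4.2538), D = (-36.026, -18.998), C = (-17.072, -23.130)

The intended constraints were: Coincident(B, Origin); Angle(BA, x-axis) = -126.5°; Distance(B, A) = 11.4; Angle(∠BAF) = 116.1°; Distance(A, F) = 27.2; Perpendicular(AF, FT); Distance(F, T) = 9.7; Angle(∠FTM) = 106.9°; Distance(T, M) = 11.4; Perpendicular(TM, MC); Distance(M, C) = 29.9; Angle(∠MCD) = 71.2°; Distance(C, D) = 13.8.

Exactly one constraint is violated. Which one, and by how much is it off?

Distance(C, D) = 13.8 — off by 5.60.

B = (0.00, 0.00) ✓; BA at -126.5° ✓; |BA| = 11.40 ✓; ∠BAF = 116.1° ✓; |AF| = 27.20 ✓; ∠(AF, FT) = 90.00° ✓; |FT| = 9.700 ✓; ∠FTM = 106.9° ✓; |TM| = 11.40 ✓; ∠(TM, MC) = 90.00° ✓; |MC| = 29.90 ✓; ∠MCD = 71.20° ✓; |CD| = 19.40 ✗.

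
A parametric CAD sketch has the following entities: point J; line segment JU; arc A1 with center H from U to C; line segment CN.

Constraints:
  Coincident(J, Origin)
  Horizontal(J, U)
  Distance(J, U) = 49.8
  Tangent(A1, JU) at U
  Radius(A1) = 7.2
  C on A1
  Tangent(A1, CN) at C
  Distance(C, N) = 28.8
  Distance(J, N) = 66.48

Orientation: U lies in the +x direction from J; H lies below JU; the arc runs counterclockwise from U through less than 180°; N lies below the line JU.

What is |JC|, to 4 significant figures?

44.51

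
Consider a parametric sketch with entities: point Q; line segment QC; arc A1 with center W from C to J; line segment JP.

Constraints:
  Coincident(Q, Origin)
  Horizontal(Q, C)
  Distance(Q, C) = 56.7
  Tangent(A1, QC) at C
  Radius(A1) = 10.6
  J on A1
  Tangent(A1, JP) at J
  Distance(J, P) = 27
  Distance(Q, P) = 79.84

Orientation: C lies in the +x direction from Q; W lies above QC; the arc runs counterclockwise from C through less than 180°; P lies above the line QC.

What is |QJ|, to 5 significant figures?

67.751

Q is at the origin; Q and C share the same y with |QC| = 56.7 and C on the +x side, so C = (56.700, 0.0000). Since A1 is tangent to QC there, WC ⟂ QC, so W = C + (0, 10.6) = (56.700, 10.600). Since WJ ⟂ JP (tangency), |WP| = √(10.6² + 27.0²) = 29.006 regardless of where J sits on A1. So P lies on both circle(Q, 79.84) and circle(W, 29.006); the above-QC intersection is P = (71.486, 35.554). J is the foot of the tangent from P: J = (67.163, 8.9027).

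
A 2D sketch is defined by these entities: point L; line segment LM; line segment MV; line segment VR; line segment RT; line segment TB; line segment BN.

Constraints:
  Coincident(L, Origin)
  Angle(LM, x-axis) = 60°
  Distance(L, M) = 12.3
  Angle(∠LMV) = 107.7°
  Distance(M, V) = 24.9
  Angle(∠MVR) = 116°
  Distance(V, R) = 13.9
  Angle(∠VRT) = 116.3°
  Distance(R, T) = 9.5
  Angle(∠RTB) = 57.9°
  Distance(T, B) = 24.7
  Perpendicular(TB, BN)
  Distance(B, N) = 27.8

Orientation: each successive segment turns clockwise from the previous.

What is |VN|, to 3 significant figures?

21.9

L is at the origin; LM runs at 60.0° with length 12.3, so M = (6.15, 10.7). ∠LMV = 107.7° gives MV at -12.3° from the x-axis; with |MV| = 24.9, V = (30.5, 5.35). ∠MVR = 116.0° gives VR at -76.3° from the x-axis; with |VR| = 13.9, R = (33.8, -8.16). ∠VRT = 116.3° gives RT at -140° from the x-axis; with |RT| = 9.5, T = (26.5, -14.3). ∠RTB = 57.9° gives TB at 97.9° from the x-axis; with |TB| = 24.7, B = (23.1, 10.2). TB ⟂ BN, so BN runs at 7.90°; with |BN| = 27.8, N = (50.6, 14.0). Then |VN| = |N − V| = 21.9.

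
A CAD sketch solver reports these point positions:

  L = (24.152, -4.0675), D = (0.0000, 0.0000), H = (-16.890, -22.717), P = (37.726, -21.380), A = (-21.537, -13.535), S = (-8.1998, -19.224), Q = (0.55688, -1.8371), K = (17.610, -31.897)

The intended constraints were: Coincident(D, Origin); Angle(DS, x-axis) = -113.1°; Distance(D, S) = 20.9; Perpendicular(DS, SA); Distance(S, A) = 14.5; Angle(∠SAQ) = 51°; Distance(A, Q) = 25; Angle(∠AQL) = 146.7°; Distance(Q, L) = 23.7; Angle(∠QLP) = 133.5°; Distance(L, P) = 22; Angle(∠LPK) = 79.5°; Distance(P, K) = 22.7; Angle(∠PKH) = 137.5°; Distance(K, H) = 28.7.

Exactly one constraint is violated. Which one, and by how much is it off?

Distance(K, H) = 28.7 — off by 7.00.

D = (0.00, 0.00) ✓; DS at -113.1° ✓; |DS| = 20.90 ✓; ∠(DS, SA) = 90.00° ✓; |SA| = 14.50 ✓; ∠SAQ = 51.00° ✓; |AQ| = 25.00 ✓; ∠AQL = 146.7° ✓; |QL| = 23.70 ✓; ∠QLP = 133.5° ✓; |LP| = 22.00 ✓; ∠LPK = 79.50° ✓; |PK| = 22.70 ✓; ∠PKH = 137.5° ✓; |KH| = 35.70 ✗.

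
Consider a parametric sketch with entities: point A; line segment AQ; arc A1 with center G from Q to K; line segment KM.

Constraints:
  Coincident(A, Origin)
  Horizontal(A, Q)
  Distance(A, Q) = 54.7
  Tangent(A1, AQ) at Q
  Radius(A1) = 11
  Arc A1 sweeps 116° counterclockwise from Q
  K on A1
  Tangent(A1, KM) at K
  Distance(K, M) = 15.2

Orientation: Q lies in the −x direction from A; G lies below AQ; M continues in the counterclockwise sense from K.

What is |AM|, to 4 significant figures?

65.00

A is at the origin; AQ is horizontal with |AQ| = 54.7 and Q on the −x side, so Q = (-54.70, 0.000). A1 meets AQ tangentially, so GQ is at right angles to AQ, so G = Q + (0, -11) = (-54.70, -11.00). On A1, Q sits at bearing 90° from G; a 116° counterclockwise sweep puts K at bearing 206°, so K = G + 11.0·(cos 206°, sin 206°) = (-64.59, -15.82). Tangency of A1 to KM means the radius GK is perpendicular to KM, so KM runs along (−sin 206°, cos 206°); with |KM| = 15.2, M = (-57.92, -29.48). Then |AM| = |M − A| = 65.00.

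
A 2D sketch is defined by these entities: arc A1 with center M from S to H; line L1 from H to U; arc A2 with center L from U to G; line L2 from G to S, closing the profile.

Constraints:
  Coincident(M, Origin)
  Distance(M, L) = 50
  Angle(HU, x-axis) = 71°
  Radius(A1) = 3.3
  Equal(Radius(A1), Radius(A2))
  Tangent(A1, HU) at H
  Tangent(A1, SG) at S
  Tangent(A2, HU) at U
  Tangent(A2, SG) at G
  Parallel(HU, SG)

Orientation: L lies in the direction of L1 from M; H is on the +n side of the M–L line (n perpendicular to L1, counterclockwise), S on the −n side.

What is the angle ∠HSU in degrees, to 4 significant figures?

82.48°

The slot axis is L1's direction at 71.0°, so u = (cos 71.0°, sin 71.0°) = (0.3256, 0.9455) and n = (−sin 71.0°, cos 71.0°) = (-0.9455, 0.3256). M is at the origin and L lies 50.0 along u from M, so L = 50.0·u = (16.28, 47.28). Tangency of A1 to both parallel lines with radius 3.3 puts H and S at M ± 3.3·n: H = (-3.120, 1.074), S = (3.120, -1.074). Equal radii place U and G the same way about L: U = L + 3.3·n = (13.16, 48.35), G = L − 3.3·n = (19.40, 46.20). Then cos ∠HSU = SH·SU / (|SH||SU|), giving 82.48°.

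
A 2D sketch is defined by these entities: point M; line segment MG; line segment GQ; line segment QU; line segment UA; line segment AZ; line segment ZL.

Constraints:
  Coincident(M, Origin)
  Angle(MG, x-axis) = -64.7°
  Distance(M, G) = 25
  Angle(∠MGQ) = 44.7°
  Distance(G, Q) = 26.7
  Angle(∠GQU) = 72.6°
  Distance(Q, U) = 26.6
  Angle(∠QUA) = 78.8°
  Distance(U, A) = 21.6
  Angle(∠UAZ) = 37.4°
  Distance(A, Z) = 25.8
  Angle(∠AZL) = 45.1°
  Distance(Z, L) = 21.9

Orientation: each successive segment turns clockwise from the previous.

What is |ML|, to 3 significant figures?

12.4

M is at the origin; MG runs at -64.7° with length 25.0, so G = (10.7, -22.6). ∠MGQ = 44.7° gives GQ at 160° from the x-axis; with |GQ| = 26.7, Q = (-14.4, -13.5). ∠GQU = 72.6° gives QU at 52.6° from the x-axis; with |QU| = 26.6, U = (1.75, 7.66). ∠QUA = 78.8° gives UA at -48.6° from the x-axis; with |UA| = 21.6, A = (16.0, -8.54). ∠UAZ = 37.4° gives AZ at 169° from the x-axis; with |AZ| = 25.8, Z = (-9.27, -3.53). ∠AZL = 45.1° gives ZL at 33.9° from the x-axis; with |ZL| = 21.9, L = (8.90, 8.68). Then |ML| = |L − M| = 12.4.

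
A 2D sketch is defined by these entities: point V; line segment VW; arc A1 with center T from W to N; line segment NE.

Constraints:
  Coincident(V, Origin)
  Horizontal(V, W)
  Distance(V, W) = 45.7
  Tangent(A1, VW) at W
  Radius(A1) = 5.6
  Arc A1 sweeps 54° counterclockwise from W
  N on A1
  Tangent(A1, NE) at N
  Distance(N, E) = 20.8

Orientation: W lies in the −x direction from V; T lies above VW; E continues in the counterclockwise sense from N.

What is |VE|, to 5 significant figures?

34.697

V is at the origin; VW is horizontal with |VW| = 45.7 and W on the −x side, so W = (-45.700, 0.0000). A1 meets VW tangentially, so TW is at right angles to VW, so T = W + (0, 5.6) = (-45.700, 5.6000). On A1, W sits at bearing -90° from T; a 54° counterclockwise sweep puts N at bearing -36°, so N = T + 5.6·(cos -36°, sin -36°) = (-41.170, 2.3084). A1 meets NE tangentially, so TN is at right angles to NE, so NE runs along (−sin -36°, cos -36°); with |NE| = 20.8, E = (-28.944, 19.136). Then |VE| = |E − V| = 34.697.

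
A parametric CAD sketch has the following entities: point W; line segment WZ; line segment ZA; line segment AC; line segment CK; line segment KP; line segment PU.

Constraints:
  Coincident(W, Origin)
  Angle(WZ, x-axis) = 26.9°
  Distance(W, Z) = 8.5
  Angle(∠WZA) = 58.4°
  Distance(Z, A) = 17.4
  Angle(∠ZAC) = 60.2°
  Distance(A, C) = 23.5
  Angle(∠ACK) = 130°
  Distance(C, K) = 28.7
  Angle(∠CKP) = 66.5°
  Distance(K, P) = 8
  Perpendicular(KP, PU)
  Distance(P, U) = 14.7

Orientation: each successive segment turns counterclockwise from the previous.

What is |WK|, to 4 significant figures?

32.56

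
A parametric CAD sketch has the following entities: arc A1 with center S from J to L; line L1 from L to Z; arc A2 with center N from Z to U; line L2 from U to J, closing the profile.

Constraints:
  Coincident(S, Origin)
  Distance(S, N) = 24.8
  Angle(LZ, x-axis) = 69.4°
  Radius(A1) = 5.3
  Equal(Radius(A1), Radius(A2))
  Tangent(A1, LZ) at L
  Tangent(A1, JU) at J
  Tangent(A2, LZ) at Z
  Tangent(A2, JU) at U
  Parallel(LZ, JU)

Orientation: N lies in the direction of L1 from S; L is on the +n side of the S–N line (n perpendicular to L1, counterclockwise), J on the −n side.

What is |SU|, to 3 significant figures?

25.4

The slot axis is L1's direction at 69.4°, so u = (cos 69.4°, sin 69.4°) = (0.352, 0.936) and n = (−sin 69.4°, cos 69.4°) = (-0.936, 0.352). S is at the origin and N lies 24.8 along u from S, so N = 24.8·u = (8.73, 23.2). Tangency of A1 to both parallel lines with radius 5.3 puts L and J at S ± 5.3·n: L = (-4.96, 1.86), J = (4.96, -1.86). Equal radii place Z and U the same way about N: Z = N + 5.3·n = (3.76, 25.1), U = N − 5.3·n = (13.7, 21.3). Then |SU| = |U − S| = 25.4.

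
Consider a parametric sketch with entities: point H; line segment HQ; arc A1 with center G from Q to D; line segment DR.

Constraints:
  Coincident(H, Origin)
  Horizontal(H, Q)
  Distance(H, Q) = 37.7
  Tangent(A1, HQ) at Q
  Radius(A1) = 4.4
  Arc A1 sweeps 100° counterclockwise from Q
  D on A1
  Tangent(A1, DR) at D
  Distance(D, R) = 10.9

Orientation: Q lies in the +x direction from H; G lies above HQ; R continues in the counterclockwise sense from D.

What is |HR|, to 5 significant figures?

43.174

On A1, Q sits at bearing -90° from G; a 100° counterclockwise sweep puts D at bearing 10°, so D = G + 4.4·(cos 10°, sin 10°) = (42.033, 5.1641). A1 meets DR tangentially, so GD is at right angles to DR, so DR runs along (−sin 10°, cos 10°); with |DR| = 10.9, R = (40.140, 15.898). Then |HR| = |R − H| = 43.174.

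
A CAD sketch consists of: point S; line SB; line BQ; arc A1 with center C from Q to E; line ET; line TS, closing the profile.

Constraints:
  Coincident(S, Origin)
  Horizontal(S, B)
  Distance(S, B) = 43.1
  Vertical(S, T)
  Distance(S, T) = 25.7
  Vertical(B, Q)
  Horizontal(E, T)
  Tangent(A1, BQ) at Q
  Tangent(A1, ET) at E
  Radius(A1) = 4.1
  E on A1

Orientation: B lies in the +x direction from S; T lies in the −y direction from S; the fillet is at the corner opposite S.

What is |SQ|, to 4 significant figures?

48.21

The virtual corner opposite S is at (43.10, -25.70). Since A1 is tangent to BQ there, CQ ⟂ BQ and tangency of A1 to ET means the radius CE is perpendicular to ET, with radius 4.1, so the center C sits 4.1 in from both sides at C = (39.00, -21.60). That places the tangent points at Q = (43.10, -21.60) on BQ and E = (39.00, -25.70) on ET. Then |SQ| = |Q − S| = 48.21.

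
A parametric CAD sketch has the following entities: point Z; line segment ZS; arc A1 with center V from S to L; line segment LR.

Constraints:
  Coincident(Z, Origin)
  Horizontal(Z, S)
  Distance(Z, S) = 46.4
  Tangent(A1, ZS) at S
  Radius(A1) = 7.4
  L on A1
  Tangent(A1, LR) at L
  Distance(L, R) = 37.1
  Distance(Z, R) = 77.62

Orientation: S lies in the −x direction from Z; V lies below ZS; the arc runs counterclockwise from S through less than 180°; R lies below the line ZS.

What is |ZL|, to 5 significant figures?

53.473

Z is at the origin; ZS is horizontal with |ZS| = 46.4 and S on the −x side, so S = (-46.400, 0.0000). The tangent condition forces VS to be normal to ZS, so V = S + (0, -7.4) = (-46.400, -7.4000). Since VL ⟂ LR (tangency), |VR| = √(7.4² + 37.1²) = 37.831 regardless of where L sits on A1. So R lies on both circle(Z, 77.62) and circle(V, 37.831); the below-ZS intersection is R = (-67.056, -39.094). L is the foot of the tangent from R: L = (-53.270, -4.6502).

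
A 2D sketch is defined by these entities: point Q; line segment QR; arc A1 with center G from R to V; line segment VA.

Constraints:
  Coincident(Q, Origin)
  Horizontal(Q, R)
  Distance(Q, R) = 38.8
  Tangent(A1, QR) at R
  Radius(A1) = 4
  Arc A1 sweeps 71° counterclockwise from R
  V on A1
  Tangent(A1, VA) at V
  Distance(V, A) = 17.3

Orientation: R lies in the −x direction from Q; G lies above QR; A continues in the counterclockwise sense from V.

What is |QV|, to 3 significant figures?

35.1

Since A1 is tangent to QR there, GR ⟂ QR, so G = R + (0, 4) = (-38.8, 4.00). On A1, R sits at bearing -90° from G; a 71° counterclockwise sweep puts V at bearing -19°, so V = G + 4.0·(cos -19°, sin -19°) = (-35.0, 2.70). Then |QV| = |V − Q| = 35.1.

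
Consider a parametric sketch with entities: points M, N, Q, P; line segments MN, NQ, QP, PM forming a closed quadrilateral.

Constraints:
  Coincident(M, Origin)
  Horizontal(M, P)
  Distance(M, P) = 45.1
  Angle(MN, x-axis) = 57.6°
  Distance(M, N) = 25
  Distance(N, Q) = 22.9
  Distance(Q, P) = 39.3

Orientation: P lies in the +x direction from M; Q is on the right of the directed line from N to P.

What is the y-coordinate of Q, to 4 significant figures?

-0.4965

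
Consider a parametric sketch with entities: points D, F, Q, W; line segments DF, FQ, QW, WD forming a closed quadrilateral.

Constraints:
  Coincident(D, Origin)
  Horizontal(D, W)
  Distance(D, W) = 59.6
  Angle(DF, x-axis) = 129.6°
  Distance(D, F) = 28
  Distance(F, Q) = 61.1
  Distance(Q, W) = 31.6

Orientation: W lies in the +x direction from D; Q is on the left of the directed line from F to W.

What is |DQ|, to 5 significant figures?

50.738

D is at the origin; DW is horizontal with |DW| = 59.6 and W in +x, so W = (59.6, 0). DF runs at 129.6° with |DF| = 28.0, so F = (-17.848, 21.574). Q is determined by |FQ| = 61.1 and |QW| = 31.6 together: it lies at the intersection of circle(F, 61.1) and circle(W, 31.6). With |FW| = 80.397, the foot of the radical line on FW is 57.206 from F and the perpendicular offset is √(61.1² − 57.206²) = 21.465. Taking the left-of-FW solution: Q = (43.020, 26.901).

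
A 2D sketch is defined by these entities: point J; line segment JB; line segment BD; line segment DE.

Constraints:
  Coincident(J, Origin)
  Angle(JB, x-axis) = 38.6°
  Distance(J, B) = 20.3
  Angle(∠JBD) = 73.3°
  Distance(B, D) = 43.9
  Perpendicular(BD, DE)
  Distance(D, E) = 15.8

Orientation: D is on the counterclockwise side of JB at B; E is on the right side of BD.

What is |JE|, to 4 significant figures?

51.88

J is at the origin; JB runs at 38.6° with length 20.3, so B = 20.3·(cos 38.6°, sin 38.6°) = (15.86, 12.66). ∠JBD = 73.3°, so BD runs at 38.6° + (180° − 73.3°) = 145.3° from the x-axis; with |BD| = 43.9, D = B + 43.9·(cos 145.3°, sin 145.3°) = (-20.23, 37.66). BD is perpendicular to DE; with |DE| = 15.8 on the right of BD, E = D + 15.8·(0.5693, 0.8221) = (-11.23, 50.65). Then |JE| = |E − J| = 51.88.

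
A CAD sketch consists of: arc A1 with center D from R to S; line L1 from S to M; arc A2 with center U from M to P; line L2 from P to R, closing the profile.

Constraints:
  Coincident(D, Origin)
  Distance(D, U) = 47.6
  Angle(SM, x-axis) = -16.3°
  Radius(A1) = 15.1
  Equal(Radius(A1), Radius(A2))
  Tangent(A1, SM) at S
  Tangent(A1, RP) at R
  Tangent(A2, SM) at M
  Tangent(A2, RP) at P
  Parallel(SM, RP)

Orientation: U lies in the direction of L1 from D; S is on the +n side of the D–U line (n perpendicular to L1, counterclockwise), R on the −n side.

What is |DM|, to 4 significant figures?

49.94

The slot axis is L1's direction at -16.3°, so u = (cos -16.3°, sin -16.3°) = (0.9598, -0.2807) and n = (−sin -16.3°, cos -16.3°) = (0.2807, 0.9598). D is at the origin and U lies 47.6 along u from D, so U = 47.6·u = (45.69, -13.36). Tangency of A1 to both parallel lines with radius 15.1 puts S and R at D ± 15.1·n: S = (4.238, 14.49), R = (-4.238, -14.49). Equal radii place M and P the same way about U: M = U + 15.1·n = (49.92, 1.133), P = U − 15.1·n = (41.45, -27.85). Then |DM| = |M − D| = 49.94.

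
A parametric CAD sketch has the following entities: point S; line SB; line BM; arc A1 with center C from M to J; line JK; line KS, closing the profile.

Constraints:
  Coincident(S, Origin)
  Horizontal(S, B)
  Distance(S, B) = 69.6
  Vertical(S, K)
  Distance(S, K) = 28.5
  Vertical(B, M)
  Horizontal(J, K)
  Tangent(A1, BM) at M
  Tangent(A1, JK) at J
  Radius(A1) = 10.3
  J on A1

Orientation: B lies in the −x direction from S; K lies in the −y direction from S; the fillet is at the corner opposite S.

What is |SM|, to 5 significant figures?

71.940

S is at the origin; S and B share the same y with |SB| = 69.6 and B on the −x side, so B = (-69.600, 0.0000). S and K share the same x with |SK| = 28.5 and K on the −y side, so K = (0.0000, -28.500). The virtual corner opposite S is at (-69.600, -28.500). Since A1 is tangent to BM there, CM ⟂ BM and A1 meets JK tangentially, so CJ is at right angles to JK, with radius 10.3, so the center C sits 10.3 in from both sides at C = (-59.300, -18.200). That places the tangent points at M = (-69.600, -18.200) on BM and J = (-59.300, -28.500) on JK. Then |SM| = |M − S| = 71.940.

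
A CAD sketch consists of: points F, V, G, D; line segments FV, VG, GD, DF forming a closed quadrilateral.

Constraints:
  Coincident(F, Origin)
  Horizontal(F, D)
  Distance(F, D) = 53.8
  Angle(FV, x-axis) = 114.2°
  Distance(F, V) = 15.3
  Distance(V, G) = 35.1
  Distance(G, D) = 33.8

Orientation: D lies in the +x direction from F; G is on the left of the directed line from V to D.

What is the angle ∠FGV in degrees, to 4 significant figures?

25.05°

Checks: |VG| = 35.10 ✓; |GD| = 33.80 ✓.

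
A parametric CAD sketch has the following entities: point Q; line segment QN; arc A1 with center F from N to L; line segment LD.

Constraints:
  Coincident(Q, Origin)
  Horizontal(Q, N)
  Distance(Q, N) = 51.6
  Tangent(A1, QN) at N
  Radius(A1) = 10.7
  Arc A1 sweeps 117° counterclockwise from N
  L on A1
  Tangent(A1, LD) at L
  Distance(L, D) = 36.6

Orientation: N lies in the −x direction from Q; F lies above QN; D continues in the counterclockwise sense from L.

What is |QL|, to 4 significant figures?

44.85

Q is at the origin; QN is horizontal with |QN| = 51.6 and N on the −x side, so N = (-51.60, 0.000). A1 meets QN tangentially, so FN is at right angles to QN, so F = N + (0, 10.7) = (-51.60, 10.70). On A1, N sits at bearing -90° from F; a 117° counterclockwise sweep puts L at bearing 27°, so L = F + 10.7·(cos 27°, sin 27°) = (-42.07, 15.56). Then |QL| = |L − Q| = 44.85.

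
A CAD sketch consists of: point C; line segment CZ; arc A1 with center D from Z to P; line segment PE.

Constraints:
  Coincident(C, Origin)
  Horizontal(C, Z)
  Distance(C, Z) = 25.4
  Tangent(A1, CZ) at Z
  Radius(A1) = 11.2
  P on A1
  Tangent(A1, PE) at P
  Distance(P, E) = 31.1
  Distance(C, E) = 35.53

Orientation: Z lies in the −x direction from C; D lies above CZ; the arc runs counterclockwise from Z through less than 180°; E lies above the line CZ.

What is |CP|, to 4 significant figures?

16.56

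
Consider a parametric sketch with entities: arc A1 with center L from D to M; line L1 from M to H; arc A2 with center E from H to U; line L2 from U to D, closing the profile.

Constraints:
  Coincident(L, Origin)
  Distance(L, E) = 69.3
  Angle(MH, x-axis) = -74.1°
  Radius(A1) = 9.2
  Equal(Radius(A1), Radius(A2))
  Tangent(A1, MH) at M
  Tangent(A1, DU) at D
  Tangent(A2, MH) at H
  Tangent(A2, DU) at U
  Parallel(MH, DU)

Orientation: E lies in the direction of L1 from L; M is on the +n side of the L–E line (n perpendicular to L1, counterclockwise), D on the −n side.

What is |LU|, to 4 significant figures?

69.91

Tangency of A1 to both parallel lines with radius 9.2 puts M and D at L ± 9.2·n: M = (8.848, 2.520), D = (-8.848, -2.520). Equal radii place H and U the same way about E: H = E + 9.2·n = (27.83, -64.13), U = E − 9.2·n = (10.14, -69.17). Then |LU| = |U − L| = 69.91.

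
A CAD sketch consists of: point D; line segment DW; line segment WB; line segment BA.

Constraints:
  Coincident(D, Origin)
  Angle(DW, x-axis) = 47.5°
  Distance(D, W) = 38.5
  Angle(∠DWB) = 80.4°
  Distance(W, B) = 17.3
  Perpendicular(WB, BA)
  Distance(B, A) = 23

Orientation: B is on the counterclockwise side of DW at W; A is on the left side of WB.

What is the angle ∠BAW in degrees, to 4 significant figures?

36.95°

∠DWB = 80.4°, so WB runs at 47.5° + (180° − 80.4°) = 147.1° from the x-axis; with |WB| = 17.3, B = W + 17.3·(cos 147.1°, sin 147.1°) = (11.48, 37.78). WB is perpendicular to BA; with |BA| = 23.0 on the left of WB, A = B + 23.0·(-0.5432, -0.8396) = (-1.008, 18.47). Then cos ∠BAW = AB·AW / (|AB||AW|), giving 36.95°.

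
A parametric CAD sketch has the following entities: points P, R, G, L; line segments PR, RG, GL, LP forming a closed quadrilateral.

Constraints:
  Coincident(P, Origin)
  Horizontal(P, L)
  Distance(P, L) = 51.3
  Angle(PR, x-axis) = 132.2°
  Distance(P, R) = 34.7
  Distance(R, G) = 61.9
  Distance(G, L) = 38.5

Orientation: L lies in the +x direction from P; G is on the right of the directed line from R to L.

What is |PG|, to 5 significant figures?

27.200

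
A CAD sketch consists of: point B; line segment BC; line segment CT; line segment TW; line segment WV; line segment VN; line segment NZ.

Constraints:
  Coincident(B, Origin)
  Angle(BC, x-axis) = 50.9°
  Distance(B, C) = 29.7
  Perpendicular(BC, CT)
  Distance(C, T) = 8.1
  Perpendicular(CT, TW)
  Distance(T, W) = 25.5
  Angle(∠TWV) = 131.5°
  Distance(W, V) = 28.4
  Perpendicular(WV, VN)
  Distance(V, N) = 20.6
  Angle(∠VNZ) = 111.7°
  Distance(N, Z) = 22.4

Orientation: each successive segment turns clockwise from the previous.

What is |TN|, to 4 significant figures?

45.32

B is at the origin; BC runs at 50.9° with length 29.7, so C = (18.73, 23.05). The perpendicularity gives CT at right angles to BC, so CT runs at -39.10°; with |CT| = 8.1, T = (25.02, 17.94). CT is perpendicular to TW, so TW runs at -129.1°; with |TW| = 25.5, W = (8.935, -1.849). ∠TWV = 131.5° gives WV at -177.6° from the x-axis; with |WV| = 28.4, V = (-19.44, -3.038). The perpendicularity gives VN at right angles to WV, so VN runs at 92.40°; with |VN| = 20.6, N = (-20.30, 17.54). Then |TN| = |N − T| = 45.32.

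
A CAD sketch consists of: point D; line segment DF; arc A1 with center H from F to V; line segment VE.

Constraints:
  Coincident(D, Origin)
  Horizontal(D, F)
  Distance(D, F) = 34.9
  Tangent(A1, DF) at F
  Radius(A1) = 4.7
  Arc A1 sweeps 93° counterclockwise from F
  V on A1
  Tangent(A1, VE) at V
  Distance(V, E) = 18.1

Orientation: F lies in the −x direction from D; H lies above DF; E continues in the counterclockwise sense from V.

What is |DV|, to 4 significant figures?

30.61

Tangency of A1 to DF means the radius HF is perpendicular to DF, so H = F + (0, 4.7) = (-34.90, 4.700). On A1, F sits at bearing -90° from H; a 93° counterclockwise sweep puts V at bearing 3°, so V = H + 4.7·(cos 3°, sin 3°) = (-30.21, 4.946). Then |DV| = |V − D| = 30.61.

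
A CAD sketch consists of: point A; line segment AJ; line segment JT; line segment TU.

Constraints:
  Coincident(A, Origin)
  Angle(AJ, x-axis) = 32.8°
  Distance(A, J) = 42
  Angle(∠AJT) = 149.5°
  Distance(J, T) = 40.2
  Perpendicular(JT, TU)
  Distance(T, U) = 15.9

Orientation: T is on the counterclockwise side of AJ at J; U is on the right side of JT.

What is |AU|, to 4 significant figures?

84.97

∠AJT = 149.5°, so JT runs at 32.8° + (180° − 149.5°) = 63.30° from the x-axis; with |JT| = 40.2, T = J + 40.2·(cos 63.30°, sin 63.30°) = (53.37, 58.67). JT is perpendicular to TU; with |TU| = 15.9 on the right of JT, U = T + 15.9·(0.8934, -0.4493) = (67.57, 51.52). Then |AU| = |U − A| = 84.97.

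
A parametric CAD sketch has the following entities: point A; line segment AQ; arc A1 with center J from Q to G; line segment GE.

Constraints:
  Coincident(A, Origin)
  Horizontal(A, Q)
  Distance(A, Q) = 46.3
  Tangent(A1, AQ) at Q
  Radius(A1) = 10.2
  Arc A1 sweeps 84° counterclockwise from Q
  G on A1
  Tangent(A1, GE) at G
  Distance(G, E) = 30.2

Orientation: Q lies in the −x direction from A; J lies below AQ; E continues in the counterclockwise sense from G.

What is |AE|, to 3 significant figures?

71.3

A is at the origin; AQ is horizontal with |AQ| = 46.3 and Q on the −x side, so Q = (-46.3, 0.00). Tangency of A1 to AQ means the radius JQ is perpendicular to AQ, so J = Q + (0, -10.2) = (-46.3, -10.2). On A1, Q sits at bearing 90° from J; an 84° counterclockwise sweep puts G at bearing 174°, so G = J + 10.2·(cos 174°, sin 174°) = (-56.4, -9.13). A1 meets GE tangentially, so JG is at right angles to GE, so GE runs along (−sin 174°, cos 174°); with |GE| = 30.2, E = (-59.6, -39.2). Then |AE| = |E − A| = 71.3.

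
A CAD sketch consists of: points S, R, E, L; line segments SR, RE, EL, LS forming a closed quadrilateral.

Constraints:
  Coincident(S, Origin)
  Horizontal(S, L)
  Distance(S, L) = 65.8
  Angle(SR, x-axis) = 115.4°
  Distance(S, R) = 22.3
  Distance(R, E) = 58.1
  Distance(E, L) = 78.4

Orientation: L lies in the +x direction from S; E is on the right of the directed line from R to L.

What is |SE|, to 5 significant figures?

37.704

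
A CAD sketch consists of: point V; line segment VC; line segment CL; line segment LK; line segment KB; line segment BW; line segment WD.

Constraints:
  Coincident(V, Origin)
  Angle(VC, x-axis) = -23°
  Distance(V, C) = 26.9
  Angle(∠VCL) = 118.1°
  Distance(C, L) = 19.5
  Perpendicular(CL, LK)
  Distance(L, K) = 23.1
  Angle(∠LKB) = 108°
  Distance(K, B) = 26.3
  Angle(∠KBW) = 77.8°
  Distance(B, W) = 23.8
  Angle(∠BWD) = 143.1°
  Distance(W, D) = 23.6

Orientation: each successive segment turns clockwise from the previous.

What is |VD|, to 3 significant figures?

40.1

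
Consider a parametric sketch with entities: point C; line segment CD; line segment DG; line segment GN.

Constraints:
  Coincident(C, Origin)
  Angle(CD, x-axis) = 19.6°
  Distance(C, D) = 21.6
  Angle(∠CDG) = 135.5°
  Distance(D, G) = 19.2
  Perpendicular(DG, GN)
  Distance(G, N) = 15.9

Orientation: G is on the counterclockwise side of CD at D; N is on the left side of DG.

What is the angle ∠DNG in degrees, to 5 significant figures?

50.371°

∠CDG = 135.5°, so DG runs at 19.6° + (180° − 135.5°) = 64.100° from the x-axis; with |DG| = 19.2, G = D + 19.2·(cos 64.100°, sin 64.100°) = (28.735, 24.517). The perpendicularity gives GN at right angles to DG; with |GN| = 15.9 on the left of DG, N = G + 15.9·(-0.89956, 0.43680) = (14.432, 31.462). Then cos ∠DNG = ND·NG / (|ND||NG|), giving 50.371°.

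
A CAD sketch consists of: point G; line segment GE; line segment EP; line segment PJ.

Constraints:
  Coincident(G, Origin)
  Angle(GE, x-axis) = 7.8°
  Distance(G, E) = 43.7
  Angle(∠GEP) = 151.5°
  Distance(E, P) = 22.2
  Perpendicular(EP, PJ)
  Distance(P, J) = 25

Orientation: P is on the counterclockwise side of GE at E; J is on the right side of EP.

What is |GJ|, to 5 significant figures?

75.995

G is at the origin; GE runs at 7.8° with length 43.7, so E = 43.7·(cos 7.8°, sin 7.8°) = (43.296, 5.9308). ∠GEP = 151.5°, so EP runs at 7.8° + (180° − 151.5°) = 36.300° from the x-axis; with |EP| = 22.2, P = E + 22.2·(cos 36.300°, sin 36.300°) = (61.187, 19.073). EP is perpendicular to PJ; with |PJ| = 25.0 on the right of EP, J = P + 25.0·(0.59201, -0.80593) = (75.988, -1.0747). Then |GJ| = |J − G| = 75.995.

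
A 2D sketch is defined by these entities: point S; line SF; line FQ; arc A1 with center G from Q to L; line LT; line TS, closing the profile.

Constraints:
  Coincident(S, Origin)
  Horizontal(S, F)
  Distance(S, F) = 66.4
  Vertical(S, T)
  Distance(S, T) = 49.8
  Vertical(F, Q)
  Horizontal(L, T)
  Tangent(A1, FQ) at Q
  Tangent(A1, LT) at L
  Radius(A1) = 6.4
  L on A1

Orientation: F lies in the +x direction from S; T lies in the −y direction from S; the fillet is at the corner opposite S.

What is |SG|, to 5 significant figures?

74.051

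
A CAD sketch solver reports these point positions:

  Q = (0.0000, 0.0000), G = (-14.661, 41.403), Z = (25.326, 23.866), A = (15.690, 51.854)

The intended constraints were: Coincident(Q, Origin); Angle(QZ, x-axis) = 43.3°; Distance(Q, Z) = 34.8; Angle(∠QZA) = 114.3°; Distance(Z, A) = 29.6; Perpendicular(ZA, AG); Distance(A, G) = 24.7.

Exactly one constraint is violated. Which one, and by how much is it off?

Distance(A, G) = 24.7 — off by 7.40.

Q = (0.00, 0.00) ✓; QZ at 43.30° ✓; |QZ| = 34.80 ✓; ∠QZA = 114.3° ✓; |ZA| = 29.60 ✓; ∠(ZA, AG) = 90.00° ✓; |AG| = 32.10 ✗.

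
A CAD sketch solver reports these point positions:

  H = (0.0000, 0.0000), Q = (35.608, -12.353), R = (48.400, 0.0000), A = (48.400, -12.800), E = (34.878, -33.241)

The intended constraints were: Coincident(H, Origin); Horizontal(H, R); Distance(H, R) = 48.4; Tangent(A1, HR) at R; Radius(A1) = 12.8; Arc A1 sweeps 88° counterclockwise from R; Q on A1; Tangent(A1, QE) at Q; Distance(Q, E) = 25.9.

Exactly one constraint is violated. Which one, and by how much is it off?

Distance(Q, E) = 25.9 — off by 5.00.

H = (0.00, 0.00) ✓; H.y = 0.00, R.y = 0.00 ✓; |HR| = 48.40 ✓; ∠(AR, RH) = 90.00° ✓; |AR| = 12.80 ✓; bearing(A→Q) − bearing(A→R) = 88.00° ✓; |AQ| = 12.80 ✓; ∠(AQ, QE) = 90.00° ✓; |QE| = 20.90 ✗.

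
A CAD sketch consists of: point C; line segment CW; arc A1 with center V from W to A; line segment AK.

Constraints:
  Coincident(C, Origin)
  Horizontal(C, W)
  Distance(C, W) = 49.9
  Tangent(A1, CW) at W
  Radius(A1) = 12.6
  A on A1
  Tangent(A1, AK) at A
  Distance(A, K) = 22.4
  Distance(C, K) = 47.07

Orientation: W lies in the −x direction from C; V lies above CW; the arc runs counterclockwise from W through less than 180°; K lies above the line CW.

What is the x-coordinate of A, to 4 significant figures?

-37.46

C is at the origin; CW is horizontal with |CW| = 49.9 and W on the −x side, so W = (-49.90, 0.000). A1 meets CW tangentially, so VW is at right angles to CW, so V = W + (0, 12.6) = (-49.90, 12.60). Since VA ⟂ AK (tangency), |VK| = √(12.6² + 22.4²) = 25.70 regardless of where A sits on A1. So K lies on both circle(C, 47.07) and circle(V, 25.70); the above-CW intersection is K = (-33.87, 32.69). A is the foot of the tangent from K: A = (-37.46, 10.58).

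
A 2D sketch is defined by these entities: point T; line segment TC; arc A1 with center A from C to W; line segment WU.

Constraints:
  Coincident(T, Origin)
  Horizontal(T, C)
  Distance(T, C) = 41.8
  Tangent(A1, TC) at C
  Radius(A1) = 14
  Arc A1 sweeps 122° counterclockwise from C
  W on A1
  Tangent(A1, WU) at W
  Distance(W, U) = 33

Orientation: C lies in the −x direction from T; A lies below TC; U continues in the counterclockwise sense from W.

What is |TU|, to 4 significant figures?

61.24

T is at the origin; TC is horizontal with |TC| = 41.8 and C on the −x side, so C = (-41.80, 0.000). Since A1 is tangent to TC there, AC ⟂ TC, so A = C + (0, -14) = (-41.80, -14.00). On A1, C sits at bearing 90° from A; a 122° counterclockwise sweep puts W at bearing 212°, so W = A + 14.0·(cos 212°, sin 212°) = (-53.67, -21.42). Since A1 is tangent to WU there, AW ⟂ WU, so WU runs along (−sin 212°, cos 212°); with |WU| = 33.0, U = (-36.19, -49.40). Then |TU| = |U − T| = 61.24.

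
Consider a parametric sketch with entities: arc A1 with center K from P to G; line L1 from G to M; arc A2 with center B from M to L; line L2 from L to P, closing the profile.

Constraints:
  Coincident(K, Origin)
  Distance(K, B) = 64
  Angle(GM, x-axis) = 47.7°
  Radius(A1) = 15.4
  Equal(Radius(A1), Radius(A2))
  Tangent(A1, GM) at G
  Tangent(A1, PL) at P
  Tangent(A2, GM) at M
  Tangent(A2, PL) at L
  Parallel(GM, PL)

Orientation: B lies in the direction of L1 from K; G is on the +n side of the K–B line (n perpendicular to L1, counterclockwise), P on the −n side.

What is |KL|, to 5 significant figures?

65.827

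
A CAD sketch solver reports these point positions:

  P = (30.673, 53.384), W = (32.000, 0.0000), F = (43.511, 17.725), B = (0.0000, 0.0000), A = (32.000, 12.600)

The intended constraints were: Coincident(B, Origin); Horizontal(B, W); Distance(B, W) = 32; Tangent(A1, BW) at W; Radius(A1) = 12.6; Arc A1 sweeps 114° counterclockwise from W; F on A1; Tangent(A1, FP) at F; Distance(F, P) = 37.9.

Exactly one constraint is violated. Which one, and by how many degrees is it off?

Tangent(A1, FP) at F — off by 4.20°.

B = (0.00, 0.00) ✓; B.y = 0.00, W.y = 0.00 ✓; |BW| = 32.00 ✓; ∠(AW, WB) = 90.00° ✓; |AW| = 12.60 ✓; bearing(A→F) − bearing(A→W) = 114.0° ✓; |AF| = 12.60 ✓; ∠(AF, FP) = 94.20° ✗; |FP| = 37.90 ✓.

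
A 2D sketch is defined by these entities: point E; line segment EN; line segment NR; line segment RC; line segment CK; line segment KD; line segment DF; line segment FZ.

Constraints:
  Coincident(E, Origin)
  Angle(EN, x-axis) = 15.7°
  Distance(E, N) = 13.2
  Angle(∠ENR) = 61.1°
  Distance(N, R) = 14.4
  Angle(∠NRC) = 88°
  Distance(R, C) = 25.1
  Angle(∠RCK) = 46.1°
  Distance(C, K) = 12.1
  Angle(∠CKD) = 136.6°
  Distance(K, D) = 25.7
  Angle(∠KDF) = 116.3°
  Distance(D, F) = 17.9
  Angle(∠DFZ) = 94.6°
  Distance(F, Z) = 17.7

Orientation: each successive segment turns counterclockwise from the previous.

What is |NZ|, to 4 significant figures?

30.11

E is at the origin; EN runs at 15.7° with length 13.2, so N = (12.71, 3.572). ∠ENR = 61.1° gives NR at 134.6° from the x-axis; with |NR| = 14.4, R = (2.597, 13.83). ∠NRC = 88.0° gives RC at -133.4° from the x-axis; with |RC| = 25.1, C = (-14.65, -4.412). ∠RCK = 46.1° gives CK at 0.5000° from the x-axis; with |CK| = 12.1, K = (-2.550, -4.306). ∠CKD = 136.6° gives KD at 43.90° from the x-axis; with |KD| = 25.7, D = (15.97, 13.51). ∠KDF = 116.3° gives DF at 107.6° from the x-axis; with |DF| = 17.9, F = (10.56, 30.58). ∠DFZ = 94.6° gives FZ at -167.0° from the x-axis; with |FZ| = 17.7, Z = (-6.690, 26.59). Then |NZ| = |Z − N| = 30.11.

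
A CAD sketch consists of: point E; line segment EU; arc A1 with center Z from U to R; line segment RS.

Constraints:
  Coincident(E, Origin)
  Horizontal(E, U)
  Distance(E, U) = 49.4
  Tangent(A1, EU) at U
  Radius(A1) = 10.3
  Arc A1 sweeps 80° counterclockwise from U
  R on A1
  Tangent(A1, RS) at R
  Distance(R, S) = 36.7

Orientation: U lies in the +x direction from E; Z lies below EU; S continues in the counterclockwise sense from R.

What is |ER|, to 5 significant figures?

40.169

E is at the origin; E and U share the same y with |EU| = 49.4 and U on the +x side, so U = (49.400, 0.0000). Tangency of A1 to EU means the radius ZU is perpendicular to EU, so Z = U + (0, -10.3) = (49.400, -10.300). On A1, U sits at bearing 90° from Z; an 80° counterclockwise sweep puts R at bearing 170°, so R = Z + 10.3·(cos 170°, sin 170°) = (39.256, -8.5114). Then |ER| = |R − E| = 40.169.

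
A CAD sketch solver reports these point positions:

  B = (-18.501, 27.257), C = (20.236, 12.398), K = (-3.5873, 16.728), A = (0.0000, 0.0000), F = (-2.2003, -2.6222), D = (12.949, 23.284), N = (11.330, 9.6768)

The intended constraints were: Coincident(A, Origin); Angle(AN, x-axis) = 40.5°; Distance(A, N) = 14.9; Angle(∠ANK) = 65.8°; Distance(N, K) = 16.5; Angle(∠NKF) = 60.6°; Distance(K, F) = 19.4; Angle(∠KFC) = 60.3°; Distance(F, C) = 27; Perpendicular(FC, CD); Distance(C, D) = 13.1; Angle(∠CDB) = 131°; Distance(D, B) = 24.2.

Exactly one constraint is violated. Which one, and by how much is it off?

Distance(D, B) = 24.2 — off by 7.50.

A = (0.00, 0.00) ✓; AN at 40.50° ✓; |AN| = 14.90 ✓; ∠ANK = 65.80° ✓; |NK| = 16.50 ✓; ∠NKF = 60.60° ✓; |KF| = 19.40 ✓; ∠KFC = 60.30° ✓; |FC| = 27.00 ✓; ∠(FC, CD) = 90.00° ✓; |CD| = 13.10 ✓; ∠CDB = 131.0° ✓; |DB| = 31.70 ✗.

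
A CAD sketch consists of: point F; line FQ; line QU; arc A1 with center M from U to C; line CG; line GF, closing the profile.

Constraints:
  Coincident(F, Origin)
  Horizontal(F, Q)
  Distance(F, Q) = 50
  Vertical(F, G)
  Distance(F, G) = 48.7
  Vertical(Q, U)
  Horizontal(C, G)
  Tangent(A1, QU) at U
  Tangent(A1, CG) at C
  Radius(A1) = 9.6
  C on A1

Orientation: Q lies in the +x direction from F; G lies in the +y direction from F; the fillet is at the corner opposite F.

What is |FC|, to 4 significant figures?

63.28

The virtual corner opposite F is at (50.00, 48.70). The tangent condition forces MU to be normal to QU and the tangent condition forces MC to be normal to CG, with radius 9.6, so the center M sits 9.6 in from both sides at M = (40.40, 39.10). That places the tangent points at U = (50.00, 39.10) on QU and C = (40.40, 48.70) on CG. Then |FC| = |C − F| = 63.28.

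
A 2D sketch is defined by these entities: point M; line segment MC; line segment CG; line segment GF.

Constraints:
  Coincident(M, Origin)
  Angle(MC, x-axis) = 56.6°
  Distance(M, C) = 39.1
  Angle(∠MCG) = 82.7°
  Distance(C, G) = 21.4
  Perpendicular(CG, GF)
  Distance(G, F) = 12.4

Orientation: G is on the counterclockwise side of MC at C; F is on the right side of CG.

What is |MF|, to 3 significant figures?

53.8

M is at the origin; MC runs at 56.6° with length 39.1, so C = 39.1·(cos 56.6°, sin 56.6°) = (21.5, 32.6). ∠MCG = 82.7°, so CG runs at 56.6° + (180° − 82.7°) = 154° from the x-axis; with |CG| = 21.4, G = C + 21.4·(cos 154°, sin 154°) = (2.31, 42.1). CG is perpendicular to GF; with |GF| = 12.4 on the right of CG, F = G + 12.4·(0.440, 0.898) = (7.76, 53.2). Then |MF| = |F − M| = 53.8.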